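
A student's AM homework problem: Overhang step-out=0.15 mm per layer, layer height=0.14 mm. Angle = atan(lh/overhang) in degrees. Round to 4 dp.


angle = atan(0.14/0.15) = 43.0251 degrees


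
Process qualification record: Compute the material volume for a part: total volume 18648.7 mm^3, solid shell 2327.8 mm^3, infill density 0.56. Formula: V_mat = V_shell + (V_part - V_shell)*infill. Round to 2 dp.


V_infill = (18648.7 - 2327.8) * 0.56 = 9139.7
V_total = 2327.8 + 9139.7 = 11467.5 mm^3


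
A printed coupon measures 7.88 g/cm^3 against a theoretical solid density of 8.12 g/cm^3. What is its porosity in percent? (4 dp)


Porosity = (1-7.88/8.12)*100 = 2.9557 %


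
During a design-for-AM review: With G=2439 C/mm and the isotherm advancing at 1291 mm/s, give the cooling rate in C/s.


CR = 2439 * 1291 = 3148749 C/s


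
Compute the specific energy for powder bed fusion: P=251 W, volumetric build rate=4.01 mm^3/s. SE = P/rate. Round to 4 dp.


SE = 251 / 4.01 = 62.5935 J/mm^3


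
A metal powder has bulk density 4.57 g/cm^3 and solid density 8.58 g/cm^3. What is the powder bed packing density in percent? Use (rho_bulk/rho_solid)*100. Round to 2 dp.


Packing = (4.57/8.58)*100 = 53.26 %


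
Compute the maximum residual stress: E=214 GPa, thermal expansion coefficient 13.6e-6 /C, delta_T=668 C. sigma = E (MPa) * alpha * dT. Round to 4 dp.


sigma = 214*1000 * 13.6e-6 * 668 = 1944.1472 MPa


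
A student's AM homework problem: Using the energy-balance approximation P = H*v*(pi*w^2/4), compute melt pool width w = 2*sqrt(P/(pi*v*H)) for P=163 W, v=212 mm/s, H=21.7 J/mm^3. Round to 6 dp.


w = 2*sqrt(163/(pi*212*21.7)) = 0.212398 mm


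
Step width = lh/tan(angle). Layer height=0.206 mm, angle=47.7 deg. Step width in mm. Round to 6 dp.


step = 0.206 / tan(47.7) = 0.187446 mm


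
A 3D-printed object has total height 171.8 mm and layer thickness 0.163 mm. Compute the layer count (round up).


Layers = ceil(171.8/0.163) = 1054


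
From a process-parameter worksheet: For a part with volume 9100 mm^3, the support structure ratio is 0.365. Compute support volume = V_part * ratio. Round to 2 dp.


V_support = 9100 * 0.365 = 3321.5 mm^3


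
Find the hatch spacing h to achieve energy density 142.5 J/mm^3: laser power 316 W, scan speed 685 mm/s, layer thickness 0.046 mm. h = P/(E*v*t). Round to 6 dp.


h = 316 / (142.5*685*0.046) = 0.070376 mm


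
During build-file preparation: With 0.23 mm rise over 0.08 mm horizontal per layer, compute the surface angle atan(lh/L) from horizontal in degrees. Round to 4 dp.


angle = atan(0.23/0.08) = 70.821 degrees


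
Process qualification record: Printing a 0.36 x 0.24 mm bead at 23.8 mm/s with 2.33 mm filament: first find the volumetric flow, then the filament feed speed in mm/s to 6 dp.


Q = 0.36 * 0.24 * 23.8 = 2.05632 mm^3/s
A_fil = pi*(2.33/2)^2 = 4.26384809 mm^2
v_feed = 2.05632 / 4.26384809 = 0.482269 mm/s


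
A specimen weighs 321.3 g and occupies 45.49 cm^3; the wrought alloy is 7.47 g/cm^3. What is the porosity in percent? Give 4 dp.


rho_part = 321.3 / 45.49 = 7.06309079 g/cm^3
Porosity = (1 - 7.06309079/7.47)*100 = 5.4472 %


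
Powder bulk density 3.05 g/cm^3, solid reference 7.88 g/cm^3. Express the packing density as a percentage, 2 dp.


Packing = (3.05/7.88)*100 = 38.71 %


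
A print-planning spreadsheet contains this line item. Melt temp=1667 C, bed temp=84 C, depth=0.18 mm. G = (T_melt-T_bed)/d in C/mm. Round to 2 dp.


G = (1667-84)/0.18 = 8794.44 C/mm


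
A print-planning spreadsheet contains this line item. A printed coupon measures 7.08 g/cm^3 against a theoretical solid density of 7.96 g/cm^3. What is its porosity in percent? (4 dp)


Porosity = (1-7.08/7.96)*100 = 11.0553 %


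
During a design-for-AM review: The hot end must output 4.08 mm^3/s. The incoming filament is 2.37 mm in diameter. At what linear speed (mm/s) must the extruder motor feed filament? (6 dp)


A = pi*(2.37/2)^2 = 4.411503
v = 4.08 / 4.411503 = 0.924855 mm/s


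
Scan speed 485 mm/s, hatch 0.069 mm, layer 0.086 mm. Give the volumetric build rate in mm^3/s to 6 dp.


Rate = 485 * 0.069 * 0.086 = 2.87799 mm^3/s


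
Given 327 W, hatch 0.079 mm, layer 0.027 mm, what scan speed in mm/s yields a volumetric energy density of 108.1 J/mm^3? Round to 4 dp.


v = 327 / (108.1*0.079*0.027) = 1418.1795 mm/s


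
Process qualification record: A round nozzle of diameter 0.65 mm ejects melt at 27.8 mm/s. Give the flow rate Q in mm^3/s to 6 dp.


A = pi*(0.65/2)^2 = 0.33183072 mm^2
Q = 0.33183072 * 27.8 = 9.224894 mm^3/s


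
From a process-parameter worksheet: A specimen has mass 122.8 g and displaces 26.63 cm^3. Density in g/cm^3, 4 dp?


rho = 122.8 / 26.63 = 4.6113 g/cm^3


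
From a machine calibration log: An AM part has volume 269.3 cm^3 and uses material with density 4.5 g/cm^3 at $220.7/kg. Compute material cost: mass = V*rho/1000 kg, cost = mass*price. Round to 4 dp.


Mass = 269.3*4.5/1000 = 1.21185 kg
Cost = 1.21185 * 220.7 = 267.4553 $


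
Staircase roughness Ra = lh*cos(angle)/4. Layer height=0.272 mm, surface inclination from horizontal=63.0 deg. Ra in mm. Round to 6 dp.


Ra = 0.272 * cos(63.0) / 4 = 0.030871 mm


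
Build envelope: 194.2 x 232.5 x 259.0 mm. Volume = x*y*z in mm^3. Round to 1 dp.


V = 194.2 * 232.5 * 259.0 = 11694238.5 mm^3


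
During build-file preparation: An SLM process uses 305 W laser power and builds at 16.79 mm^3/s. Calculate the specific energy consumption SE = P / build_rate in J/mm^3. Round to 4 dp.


SE = 305 / 16.79 = 18.1656 J/mm^3


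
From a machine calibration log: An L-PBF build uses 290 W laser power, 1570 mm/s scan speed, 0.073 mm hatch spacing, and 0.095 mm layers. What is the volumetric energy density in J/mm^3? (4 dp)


E = 290 / (1570*0.073*0.095) = 26.6349 J/mm^3


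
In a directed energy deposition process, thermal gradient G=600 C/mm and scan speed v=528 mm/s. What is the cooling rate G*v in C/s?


CR = 600 * 528 = 316800 C/s


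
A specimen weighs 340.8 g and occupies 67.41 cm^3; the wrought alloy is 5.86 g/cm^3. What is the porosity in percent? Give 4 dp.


rho_part = 340.8 / 67.41 = 5.05562973 g/cm^3
Porosity = (1 - 5.05562973/5.86)*100 = 13.7265 %


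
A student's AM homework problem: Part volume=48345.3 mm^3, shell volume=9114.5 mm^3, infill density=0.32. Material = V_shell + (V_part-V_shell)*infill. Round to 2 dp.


V_infill = (48345.3 - 9114.5) * 0.32 = 12553.86
V_total = 9114.5 + 12553.86 = 21668.36 mm^3


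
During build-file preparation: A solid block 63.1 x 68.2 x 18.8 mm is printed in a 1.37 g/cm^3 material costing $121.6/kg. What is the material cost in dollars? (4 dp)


V = 63.1 * 68.2 * 18.8 = 80904.296 mm^3 = 80.904296 cm^3
Mass = 80.904296 * 1.37 / 1000 = 0.11083889 kg
Cost = 0.11083889 * 121.6 = 13.478 $


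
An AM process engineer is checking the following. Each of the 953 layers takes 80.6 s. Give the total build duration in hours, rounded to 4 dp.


t = 953 * 80.6 / 3600 = 21.3366 hrs


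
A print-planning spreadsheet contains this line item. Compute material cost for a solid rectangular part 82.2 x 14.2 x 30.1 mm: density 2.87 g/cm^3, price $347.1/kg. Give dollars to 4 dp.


V = 82.2 * 14.2 * 30.1 = 35133.924 mm^3 = 35.133924 cm^3
Mass = 35.133924 * 2.87 / 1000 = 0.10083436 kg
Cost = 0.10083436 * 347.1 = 34.9996 $


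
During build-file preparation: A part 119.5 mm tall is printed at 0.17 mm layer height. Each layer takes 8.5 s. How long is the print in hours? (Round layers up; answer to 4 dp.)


Layers = ceil(119.5/0.17) = 703
t = 703 * 8.5 / 3600 = 1.6599 hrs


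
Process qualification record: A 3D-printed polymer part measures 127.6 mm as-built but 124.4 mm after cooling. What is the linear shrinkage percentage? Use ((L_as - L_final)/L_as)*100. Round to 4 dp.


Shrinkage = ((127.6-124.4)/127.6)*100 = 2.5078 %


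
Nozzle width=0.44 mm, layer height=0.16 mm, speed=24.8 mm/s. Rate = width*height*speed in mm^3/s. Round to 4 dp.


Rate = 0.44 * 0.16 * 24.8 = 1.7459 mm^3/s


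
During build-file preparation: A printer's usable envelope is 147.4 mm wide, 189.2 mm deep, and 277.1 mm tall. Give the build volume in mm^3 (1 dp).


V = 147.4 * 189.2 * 277.1 = 7727787.0 mm^3


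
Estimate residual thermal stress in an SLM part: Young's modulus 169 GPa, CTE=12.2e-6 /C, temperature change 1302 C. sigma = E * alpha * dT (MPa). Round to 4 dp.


sigma = 169*1000 * 12.2e-6 * 1302 = 2684.4636 MPa


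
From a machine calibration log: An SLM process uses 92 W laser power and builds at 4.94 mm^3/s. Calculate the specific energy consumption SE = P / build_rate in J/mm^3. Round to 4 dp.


SE = 92 / 4.94 = 18.6235 J/mm^3


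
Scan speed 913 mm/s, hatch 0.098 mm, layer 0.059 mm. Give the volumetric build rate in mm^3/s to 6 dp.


Rate = 913 * 0.098 * 0.059 = 5.278966 mm^3/s


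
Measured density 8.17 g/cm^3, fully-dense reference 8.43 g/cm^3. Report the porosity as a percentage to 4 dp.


Porosity = (1-8.17/8.43)*100 = 3.0842 %


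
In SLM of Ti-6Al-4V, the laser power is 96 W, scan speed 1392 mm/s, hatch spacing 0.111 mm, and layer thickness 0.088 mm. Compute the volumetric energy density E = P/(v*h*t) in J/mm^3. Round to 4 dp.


E = 96 / (1392*0.111*0.088) = 7.0604 J/mm^3


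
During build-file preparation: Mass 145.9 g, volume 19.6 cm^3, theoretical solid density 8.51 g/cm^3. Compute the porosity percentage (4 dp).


rho_part = 145.9 / 19.6 = 7.44387755 g/cm^3
Porosity = (1 - 7.44387755/8.51)*100 = 12.5279 %


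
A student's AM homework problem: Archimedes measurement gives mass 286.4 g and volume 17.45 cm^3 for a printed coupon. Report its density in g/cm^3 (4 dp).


rho = 286.4 / 17.45 = 16.4126 g/cm^3


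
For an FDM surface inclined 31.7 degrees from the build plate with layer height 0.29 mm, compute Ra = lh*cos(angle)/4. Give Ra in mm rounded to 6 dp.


Ra = 0.29 * cos(31.7) / 4 = 0.061684 mm


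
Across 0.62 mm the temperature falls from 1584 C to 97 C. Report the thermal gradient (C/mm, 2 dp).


G = (1584-97)/0.62 = 2398.39 C/mm


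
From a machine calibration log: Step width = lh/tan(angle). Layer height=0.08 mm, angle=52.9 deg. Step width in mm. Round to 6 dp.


step = 0.08 / tan(52.9) = 0.060504 mm


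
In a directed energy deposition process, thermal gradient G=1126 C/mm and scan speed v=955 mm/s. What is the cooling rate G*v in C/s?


CR = 1126 * 955 = 1075330 C/s


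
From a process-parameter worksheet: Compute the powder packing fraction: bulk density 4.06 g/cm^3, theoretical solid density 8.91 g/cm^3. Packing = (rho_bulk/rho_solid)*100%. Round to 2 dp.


Packing = (4.06/8.91)*100 = 45.57 %


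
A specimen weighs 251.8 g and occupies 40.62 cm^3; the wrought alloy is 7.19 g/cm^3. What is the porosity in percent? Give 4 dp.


rho_part = 251.8 / 40.62 = 6.19891679 g/cm^3
Porosity = (1 - 6.19891679/7.19)*100 = 13.7842 %


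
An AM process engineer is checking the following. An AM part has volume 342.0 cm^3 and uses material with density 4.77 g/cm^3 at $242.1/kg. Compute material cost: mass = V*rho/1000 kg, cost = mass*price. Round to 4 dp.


Mass = 342.0*4.77/1000 = 1.63134 kg
Cost = 1.63134 * 242.1 = 394.9474 $


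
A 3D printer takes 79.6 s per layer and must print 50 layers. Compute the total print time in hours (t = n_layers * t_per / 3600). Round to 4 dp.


t = 50 * 79.6 / 3600 = 1.1056 hrs


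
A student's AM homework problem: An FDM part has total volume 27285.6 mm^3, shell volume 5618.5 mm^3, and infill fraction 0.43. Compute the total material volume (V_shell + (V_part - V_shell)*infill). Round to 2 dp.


V_infill = (27285.6 - 5618.5) * 0.43 = 9316.85
V_total = 5618.5 + 9316.85 = 14935.35 mm^3


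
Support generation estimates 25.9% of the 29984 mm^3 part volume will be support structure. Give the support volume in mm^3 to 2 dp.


V_support = 29984 * 0.259 = 7765.86 mm^3


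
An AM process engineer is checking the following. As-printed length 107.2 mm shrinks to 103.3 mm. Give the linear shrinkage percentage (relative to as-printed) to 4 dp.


Shrinkage = ((107.2-103.3)/107.2)*100 = 3.6381 %


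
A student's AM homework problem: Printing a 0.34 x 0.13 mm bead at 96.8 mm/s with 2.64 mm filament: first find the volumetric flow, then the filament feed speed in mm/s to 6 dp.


Q = 0.34 * 0.13 * 96.8 = 4.27856 mm^3/s
A_fil = pi*(2.64/2)^2 = 5.47391104 mm^2
v_feed = 4.27856 / 5.47391104 = 0.781628 mm/s


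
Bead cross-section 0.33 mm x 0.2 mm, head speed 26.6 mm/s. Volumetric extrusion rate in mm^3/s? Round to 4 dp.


Rate = 0.33 * 0.2 * 26.6 = 1.7556 mm^3/s


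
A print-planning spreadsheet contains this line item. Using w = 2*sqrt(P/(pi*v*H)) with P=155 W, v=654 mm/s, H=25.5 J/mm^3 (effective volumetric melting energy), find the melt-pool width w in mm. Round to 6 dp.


w = 2*sqrt(155/(pi*654*25.5)) = 0.108783 mm


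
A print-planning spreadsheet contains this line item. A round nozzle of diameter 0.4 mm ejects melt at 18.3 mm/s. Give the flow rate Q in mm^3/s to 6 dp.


A = pi*(0.4/2)^2 = 0.12566371 mm^2
Q = 0.12566371 * 18.3 = 2.299646 mm^3/s


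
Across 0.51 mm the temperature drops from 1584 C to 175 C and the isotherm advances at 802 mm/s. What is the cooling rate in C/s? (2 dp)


G = (1584-175)/0.51 = 2762.74509804 C/mm
CR = 2762.74509804 * 802 = 2215721.57 C/s


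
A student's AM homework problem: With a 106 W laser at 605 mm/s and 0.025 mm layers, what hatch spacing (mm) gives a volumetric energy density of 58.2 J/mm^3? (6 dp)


h = 106 / (58.2*605*0.025) = 0.120417 mm


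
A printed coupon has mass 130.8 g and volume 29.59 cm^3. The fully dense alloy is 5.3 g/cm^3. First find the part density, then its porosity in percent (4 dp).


rho_part = 130.8 / 29.59 = 4.4204123 g/cm^3
Porosity = (1 - 4.4204123/5.3)*100 = 16.596 %


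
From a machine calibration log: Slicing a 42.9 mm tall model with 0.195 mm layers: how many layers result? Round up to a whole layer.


Layers = ceil(42.9/0.195) = 220


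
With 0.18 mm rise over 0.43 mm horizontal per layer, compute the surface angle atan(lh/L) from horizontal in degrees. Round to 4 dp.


angle = atan(0.18/0.43) = 22.7144 degrees


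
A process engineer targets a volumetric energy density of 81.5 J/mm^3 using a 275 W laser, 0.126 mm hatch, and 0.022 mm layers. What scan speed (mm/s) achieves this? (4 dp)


v = 275 / (81.5*0.126*0.022) = 1217.2558 mm/s


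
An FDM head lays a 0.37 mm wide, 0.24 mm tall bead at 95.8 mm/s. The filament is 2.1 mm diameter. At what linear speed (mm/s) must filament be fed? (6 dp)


Q = 0.37 * 0.24 * 95.8 = 8.50704 mm^3/s
A_fil = pi*(2.1/2)^2 = 3.4636059 mm^2
v_feed = 8.50704 / 3.4636059 = 2.456122 mm/s


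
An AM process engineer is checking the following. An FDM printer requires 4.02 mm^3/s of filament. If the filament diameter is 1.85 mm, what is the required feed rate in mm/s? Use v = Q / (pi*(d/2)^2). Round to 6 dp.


A = pi*(1.85/2)^2 = 2.688025
v = 4.02 / 2.688025 = 1.495522 mm/s


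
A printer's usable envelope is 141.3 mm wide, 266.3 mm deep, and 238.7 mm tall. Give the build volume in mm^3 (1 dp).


V = 141.3 * 266.3 * 238.7 = 8981849.0 mm^3


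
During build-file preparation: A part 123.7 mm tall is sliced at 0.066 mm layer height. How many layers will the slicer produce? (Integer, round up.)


Layers = ceil(123.7/0.066) = 1875


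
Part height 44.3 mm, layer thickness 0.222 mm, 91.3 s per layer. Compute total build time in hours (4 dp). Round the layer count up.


Layers = ceil(44.3/0.222) = 200
t = 200 * 91.3 / 3600 = 5.0722 hrs


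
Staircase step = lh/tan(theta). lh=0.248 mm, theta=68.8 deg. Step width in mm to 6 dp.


step = 0.248 / tan(68.8) = 0.096193 mm


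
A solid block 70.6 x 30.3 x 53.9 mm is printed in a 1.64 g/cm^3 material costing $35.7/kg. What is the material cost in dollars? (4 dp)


V = 70.6 * 30.3 * 53.9 = 115301.802 mm^3 = 115.301802 cm^3
Mass = 115.301802 * 1.64 / 1000 = 0.18909496 kg
Cost = 0.18909496 * 35.7 = 6.7507 $


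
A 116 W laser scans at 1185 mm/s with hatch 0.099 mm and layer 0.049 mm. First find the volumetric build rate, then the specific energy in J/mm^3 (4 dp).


Build rate = 1185 * 0.099 * 0.049 = 5.748435 mm^3/s
SE = 116 / 5.748435 = 20.1794 J/mm^3


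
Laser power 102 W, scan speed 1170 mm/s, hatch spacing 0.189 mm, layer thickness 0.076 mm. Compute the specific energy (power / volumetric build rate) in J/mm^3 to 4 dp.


Build rate = 1170 * 0.189 * 0.076 = 16.80588 mm^3/s
SE = 102 / 16.80588 = 6.0693 J/mm^3


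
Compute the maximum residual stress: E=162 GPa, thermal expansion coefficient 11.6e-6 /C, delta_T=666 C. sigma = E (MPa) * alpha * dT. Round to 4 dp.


sigma = 162*1000 * 11.6e-6 * 666 = 1251.5472 MPa


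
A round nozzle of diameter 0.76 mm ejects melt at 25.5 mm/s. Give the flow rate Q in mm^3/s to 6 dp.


A = pi*(0.76/2)^2 = 0.45364598 mm^2
Q = 0.45364598 * 25.5 = 11.567972 mm^3/s


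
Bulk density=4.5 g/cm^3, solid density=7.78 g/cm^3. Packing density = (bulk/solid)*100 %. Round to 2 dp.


Packing = (4.5/7.78)*100 = 57.84 %


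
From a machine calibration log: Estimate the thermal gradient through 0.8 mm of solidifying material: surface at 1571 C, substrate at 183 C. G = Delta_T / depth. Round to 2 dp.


G = (1571-183)/0.8 = 1735.0 C/mm


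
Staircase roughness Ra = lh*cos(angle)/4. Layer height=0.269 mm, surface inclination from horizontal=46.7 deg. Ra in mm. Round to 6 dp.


Ra = 0.269 * cos(46.7) / 4 = 0.046121 mm


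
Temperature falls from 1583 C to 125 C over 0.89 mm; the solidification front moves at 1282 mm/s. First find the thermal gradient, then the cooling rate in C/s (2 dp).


G = (1583-125)/0.89 = 1638.20224719 C/mm
CR = 1638.20224719 * 1282 = 2100175.28 C/s


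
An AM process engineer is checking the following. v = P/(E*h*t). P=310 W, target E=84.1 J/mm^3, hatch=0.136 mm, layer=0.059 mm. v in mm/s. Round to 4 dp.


v = 310 / (84.1*0.136*0.059) = 459.3829 mm/s


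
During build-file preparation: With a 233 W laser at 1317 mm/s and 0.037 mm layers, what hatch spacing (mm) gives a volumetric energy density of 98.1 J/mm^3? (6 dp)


h = 233 / (98.1*1317*0.037) = 0.048742 mm


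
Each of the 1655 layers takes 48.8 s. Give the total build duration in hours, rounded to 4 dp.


t = 1655 * 48.8 / 3600 = 22.4344 hrs


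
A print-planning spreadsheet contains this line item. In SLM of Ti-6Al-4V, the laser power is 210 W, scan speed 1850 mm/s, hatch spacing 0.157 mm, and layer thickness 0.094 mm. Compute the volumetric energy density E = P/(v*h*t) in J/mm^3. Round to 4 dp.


E = 210 / (1850*0.157*0.094) = 7.6917 J/mm^3


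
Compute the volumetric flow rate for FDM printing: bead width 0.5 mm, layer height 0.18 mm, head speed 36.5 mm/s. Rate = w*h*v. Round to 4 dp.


Rate = 0.5 * 0.18 * 36.5 = 3.285 mm^3/s


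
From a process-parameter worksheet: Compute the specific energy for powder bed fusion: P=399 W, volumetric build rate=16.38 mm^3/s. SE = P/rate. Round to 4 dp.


SE = 399 / 16.38 = 24.359 J/mm^3


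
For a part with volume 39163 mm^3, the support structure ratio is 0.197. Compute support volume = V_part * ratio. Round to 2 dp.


V_support = 39163 * 0.197 = 7715.11 mm^3


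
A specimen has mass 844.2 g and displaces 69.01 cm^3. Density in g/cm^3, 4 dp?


rho = 844.2 / 69.01 = 12.233 g/cm^3


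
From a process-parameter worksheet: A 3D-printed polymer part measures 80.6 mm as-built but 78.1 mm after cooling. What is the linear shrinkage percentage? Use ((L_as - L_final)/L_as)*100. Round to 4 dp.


Shrinkage = ((80.6-78.1)/80.6)*100 = 3.1017 %


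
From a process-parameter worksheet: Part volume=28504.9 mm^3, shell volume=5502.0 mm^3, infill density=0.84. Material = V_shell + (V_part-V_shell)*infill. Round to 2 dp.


V_infill = (28504.9 - 5502.0) * 0.84 = 19322.44
V_total = 5502.0 + 19322.44 = 24824.44 mm^3


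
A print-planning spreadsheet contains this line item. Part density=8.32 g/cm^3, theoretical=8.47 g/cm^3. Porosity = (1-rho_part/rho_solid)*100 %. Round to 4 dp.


Porosity = (1-8.32/8.47)*100 = 1.771 %


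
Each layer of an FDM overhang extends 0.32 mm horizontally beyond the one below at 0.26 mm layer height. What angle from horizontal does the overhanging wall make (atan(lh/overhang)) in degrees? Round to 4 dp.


angle = atan(0.26/0.32) = 39.0939 degrees


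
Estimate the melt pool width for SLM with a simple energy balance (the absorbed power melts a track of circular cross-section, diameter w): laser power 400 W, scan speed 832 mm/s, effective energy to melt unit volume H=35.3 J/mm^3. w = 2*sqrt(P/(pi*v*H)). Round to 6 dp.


w = 2*sqrt(400/(pi*832*35.3)) = 0.131685 mm


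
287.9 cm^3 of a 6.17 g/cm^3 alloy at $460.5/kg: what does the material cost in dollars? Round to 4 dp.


Mass = 287.9*6.17/1000 = 1.776343 kg
Cost = 1.776343 * 460.5 = 818.006 $


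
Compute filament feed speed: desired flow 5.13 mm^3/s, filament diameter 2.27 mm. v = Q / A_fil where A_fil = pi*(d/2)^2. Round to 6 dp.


A = pi*(2.27/2)^2 = 4.047078
v = 5.13 / 4.047078 = 1.267581 mm/s


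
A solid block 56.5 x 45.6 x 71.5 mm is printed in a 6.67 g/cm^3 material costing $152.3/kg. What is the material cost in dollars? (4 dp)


V = 56.5 * 45.6 * 71.5 = 184212.6 mm^3 = 184.2126 cm^3
Mass = 184.2126 * 6.67 / 1000 = 1.22869804 kg
Cost = 1.22869804 * 152.3 = 187.1307 $


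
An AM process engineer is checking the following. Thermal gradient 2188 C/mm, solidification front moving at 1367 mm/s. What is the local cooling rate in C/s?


CR = 2188 * 1367 = 2990996 C/s


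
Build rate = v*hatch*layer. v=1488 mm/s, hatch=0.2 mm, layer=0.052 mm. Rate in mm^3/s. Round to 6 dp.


Rate = 1488 * 0.2 * 0.052 = 15.4752 mm^3/s


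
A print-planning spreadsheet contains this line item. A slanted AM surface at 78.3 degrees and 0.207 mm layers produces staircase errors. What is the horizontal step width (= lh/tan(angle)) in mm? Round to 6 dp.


step = 0.207 / tan(78.3) = 0.042868 mm


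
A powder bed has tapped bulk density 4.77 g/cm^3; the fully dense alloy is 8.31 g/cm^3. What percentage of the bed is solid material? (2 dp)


Packing = (4.77/8.31)*100 = 57.4 %


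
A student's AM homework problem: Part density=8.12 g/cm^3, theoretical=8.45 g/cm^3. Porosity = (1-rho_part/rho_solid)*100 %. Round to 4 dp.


Porosity = (1-8.12/8.45)*100 = 3.9053 %


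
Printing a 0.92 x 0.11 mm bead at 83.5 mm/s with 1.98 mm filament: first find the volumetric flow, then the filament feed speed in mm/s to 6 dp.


Q = 0.92 * 0.11 * 83.5 = 8.4502 mm^3/s
A_fil = pi*(1.98/2)^2 = 3.07907496 mm^2
v_feed = 8.4502 / 3.07907496 = 2.744396 mm/s


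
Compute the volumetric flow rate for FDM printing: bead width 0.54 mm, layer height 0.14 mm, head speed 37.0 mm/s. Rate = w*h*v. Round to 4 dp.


Rate = 0.54 * 0.14 * 37.0 = 2.7972 mm^3/s


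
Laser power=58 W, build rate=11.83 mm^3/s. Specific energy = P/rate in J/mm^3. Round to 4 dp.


SE = 58 / 11.83 = 4.9028 J/mm^3


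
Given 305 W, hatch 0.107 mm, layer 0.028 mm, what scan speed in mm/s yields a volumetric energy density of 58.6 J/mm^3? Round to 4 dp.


v = 305 / (58.6*0.107*0.028) = 1737.2424 mm/s


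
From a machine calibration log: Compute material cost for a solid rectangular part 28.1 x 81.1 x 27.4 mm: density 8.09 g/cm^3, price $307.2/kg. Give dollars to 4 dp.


V = 28.1 * 81.1 * 27.4 = 62442.134 mm^3 = 62.442134 cm^3
Mass = 62.442134 * 8.09 / 1000 = 0.50515686 kg
Cost = 0.50515686 * 307.2 = 155.1842 $


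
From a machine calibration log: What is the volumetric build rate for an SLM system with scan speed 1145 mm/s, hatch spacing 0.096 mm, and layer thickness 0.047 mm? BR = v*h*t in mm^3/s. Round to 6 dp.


Rate = 1145 * 0.096 * 0.047 = 5.16624 mm^3/s


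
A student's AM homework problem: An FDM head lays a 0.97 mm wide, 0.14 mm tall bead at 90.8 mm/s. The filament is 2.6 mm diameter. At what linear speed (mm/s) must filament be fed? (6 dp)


Q = 0.97 * 0.14 * 90.8 = 12.33064 mm^3/s
A_fil = pi*(2.6/2)^2 = 5.30929158 mm^2
v_feed = 12.33064 / 5.30929158 = 2.322464 mm/s


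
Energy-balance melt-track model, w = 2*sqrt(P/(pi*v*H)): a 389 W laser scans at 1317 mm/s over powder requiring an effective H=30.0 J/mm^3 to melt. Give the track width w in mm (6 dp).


w = 2*sqrt(389/(pi*1317*30.0)) = 0.111963 mm


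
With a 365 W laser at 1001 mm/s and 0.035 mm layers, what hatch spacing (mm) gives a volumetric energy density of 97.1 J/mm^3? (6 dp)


h = 365 / (97.1*1001*0.035) = 0.107293 mm


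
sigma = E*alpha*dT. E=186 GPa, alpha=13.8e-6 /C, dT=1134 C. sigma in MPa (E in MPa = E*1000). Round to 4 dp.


sigma = 186*1000 * 13.8e-6 * 1134 = 2910.7512 MPa


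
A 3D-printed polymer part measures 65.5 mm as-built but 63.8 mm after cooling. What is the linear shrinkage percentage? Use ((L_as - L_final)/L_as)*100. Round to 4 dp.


Shrinkage = ((65.5-63.8)/65.5)*100 = 2.5954 %


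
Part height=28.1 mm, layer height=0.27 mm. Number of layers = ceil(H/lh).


Layers = ceil(28.1/0.27) = 105


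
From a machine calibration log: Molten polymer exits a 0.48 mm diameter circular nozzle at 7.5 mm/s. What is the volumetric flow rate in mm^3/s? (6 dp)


A = pi*(0.48/2)^2 = 0.18095574 mm^2
Q = 0.18095574 * 7.5 = 1.357168 mm^3/s


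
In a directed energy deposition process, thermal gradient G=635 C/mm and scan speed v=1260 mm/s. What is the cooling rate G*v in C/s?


CR = 635 * 1260 = 800100 C/s


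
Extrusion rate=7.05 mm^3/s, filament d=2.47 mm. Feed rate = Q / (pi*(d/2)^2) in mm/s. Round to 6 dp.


A = pi*(2.47/2)^2 = 4.791636
v = 7.05 / 4.791636 = 1.471314 mm/s


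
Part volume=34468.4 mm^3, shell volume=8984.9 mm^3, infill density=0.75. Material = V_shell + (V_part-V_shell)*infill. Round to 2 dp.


V_infill = (34468.4 - 8984.9) * 0.75 = 19112.63
V_total = 8984.9 + 19112.63 = 28097.53 mm^3


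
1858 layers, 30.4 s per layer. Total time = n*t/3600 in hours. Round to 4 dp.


t = 1858 * 30.4 / 3600 = 15.6898 hrs


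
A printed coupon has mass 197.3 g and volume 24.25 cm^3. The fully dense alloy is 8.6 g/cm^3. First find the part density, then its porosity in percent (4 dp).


rho_part = 197.3 / 24.25 = 8.13608247 g/cm^3
Porosity = (1 - 8.13608247/8.6)*100 = 5.3944 %


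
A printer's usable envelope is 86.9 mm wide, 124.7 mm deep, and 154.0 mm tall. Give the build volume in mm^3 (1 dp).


V = 86.9 * 124.7 * 154.0 = 1668810.2 mm^3


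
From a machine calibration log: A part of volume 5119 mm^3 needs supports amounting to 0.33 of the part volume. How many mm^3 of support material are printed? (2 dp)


V_support = 5119 * 0.33 = 1689.27 mm^3


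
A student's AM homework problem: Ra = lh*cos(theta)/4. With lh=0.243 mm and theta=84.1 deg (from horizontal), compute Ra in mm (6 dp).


Ra = 0.243 * cos(84.1) / 4 = 0.006245 mm


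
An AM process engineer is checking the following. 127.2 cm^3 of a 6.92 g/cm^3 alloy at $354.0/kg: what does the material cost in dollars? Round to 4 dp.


Mass = 127.2*6.92/1000 = 0.880224 kg
Cost = 0.880224 * 354.0 = 311.5993 $


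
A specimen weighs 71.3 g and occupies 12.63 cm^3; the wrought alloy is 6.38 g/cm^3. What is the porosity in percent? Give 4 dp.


rho_part = 71.3 / 12.63 = 5.64528899 g/cm^3
Porosity = (1 - 5.64528899/6.38)*100 = 11.5158 %


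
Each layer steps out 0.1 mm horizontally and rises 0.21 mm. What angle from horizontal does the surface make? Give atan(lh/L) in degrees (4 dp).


angle = atan(0.21/0.1) = 64.5367 degrees


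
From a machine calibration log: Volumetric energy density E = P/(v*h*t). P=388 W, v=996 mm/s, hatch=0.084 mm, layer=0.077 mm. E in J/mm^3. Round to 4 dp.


E = 388 / (996*0.084*0.077) = 60.2285 J/mm^3


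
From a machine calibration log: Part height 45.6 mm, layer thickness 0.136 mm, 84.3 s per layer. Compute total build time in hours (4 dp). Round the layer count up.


Layers = ceil(45.6/0.136) = 336
t = 336 * 84.3 / 3600 = 7.868 hrs


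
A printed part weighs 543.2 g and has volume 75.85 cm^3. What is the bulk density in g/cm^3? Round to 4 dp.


rho = 543.2 / 75.85 = 7.1615 g/cm^3


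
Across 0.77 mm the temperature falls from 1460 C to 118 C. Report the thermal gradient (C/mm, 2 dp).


G = (1460-118)/0.77 = 1742.86 C/mm


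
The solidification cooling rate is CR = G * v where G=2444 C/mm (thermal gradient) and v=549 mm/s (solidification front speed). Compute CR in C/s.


CR = 2444 * 549 = 1341756 C/s


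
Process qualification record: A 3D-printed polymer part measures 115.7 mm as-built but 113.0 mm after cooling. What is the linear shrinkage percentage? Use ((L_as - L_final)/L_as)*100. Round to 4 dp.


Shrinkage = ((115.7-113.0)/115.7)*100 = 2.3336 %


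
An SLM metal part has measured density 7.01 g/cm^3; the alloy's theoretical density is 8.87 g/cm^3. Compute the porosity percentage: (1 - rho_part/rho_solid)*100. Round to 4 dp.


Porosity = (1-7.01/8.87)*100 = 20.9696 %


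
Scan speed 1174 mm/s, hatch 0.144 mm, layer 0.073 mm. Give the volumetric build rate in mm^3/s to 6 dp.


Rate = 1174 * 0.144 * 0.073 = 12.341088 mm^3/s


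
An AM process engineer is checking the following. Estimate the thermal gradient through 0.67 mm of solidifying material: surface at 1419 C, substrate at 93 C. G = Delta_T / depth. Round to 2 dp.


G = (1419-93)/0.67 = 1979.1 C/mm


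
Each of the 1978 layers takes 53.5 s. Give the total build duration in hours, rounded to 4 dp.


t = 1978 * 53.5 / 3600 = 29.3953 hrs


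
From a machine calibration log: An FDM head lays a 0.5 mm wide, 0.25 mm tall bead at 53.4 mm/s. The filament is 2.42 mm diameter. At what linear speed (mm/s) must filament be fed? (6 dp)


Q = 0.5 * 0.25 * 53.4 = 6.675 mm^3/s
A_fil = pi*(2.42/2)^2 = 4.5996058 mm^2
v_feed = 6.675 / 4.5996058 = 1.451211 mm/s


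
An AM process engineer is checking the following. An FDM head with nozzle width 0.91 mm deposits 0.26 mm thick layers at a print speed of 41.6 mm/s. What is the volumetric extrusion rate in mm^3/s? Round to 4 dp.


Rate = 0.91 * 0.26 * 41.6 = 9.8426 mm^3/s


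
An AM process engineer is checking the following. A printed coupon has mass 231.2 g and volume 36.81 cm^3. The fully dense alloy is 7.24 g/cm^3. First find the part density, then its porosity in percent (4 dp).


rho_part = 231.2 / 36.81 = 6.28090193 g/cm^3
Porosity = (1 - 6.28090193/7.24)*100 = 13.2472 %


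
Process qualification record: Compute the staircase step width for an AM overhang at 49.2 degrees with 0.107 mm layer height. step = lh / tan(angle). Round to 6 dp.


step = 0.107 / tan(49.2) = 0.09236 mm


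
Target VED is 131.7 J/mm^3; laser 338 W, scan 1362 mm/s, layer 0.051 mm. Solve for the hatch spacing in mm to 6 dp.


h = 338 / (131.7*1362*0.051) = 0.036947 mm


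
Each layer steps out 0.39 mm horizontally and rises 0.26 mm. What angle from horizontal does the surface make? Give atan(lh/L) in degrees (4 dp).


angle = atan(0.26/0.39) = 33.6901 degrees


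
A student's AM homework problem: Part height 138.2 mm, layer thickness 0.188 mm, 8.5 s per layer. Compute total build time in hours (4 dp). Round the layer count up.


Layers = ceil(138.2/0.188) = 736
t = 736 * 8.5 / 3600 = 1.7378 hrs


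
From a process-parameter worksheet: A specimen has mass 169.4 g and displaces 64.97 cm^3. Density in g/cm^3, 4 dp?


rho = 169.4 / 64.97 = 2.6074 g/cm^3


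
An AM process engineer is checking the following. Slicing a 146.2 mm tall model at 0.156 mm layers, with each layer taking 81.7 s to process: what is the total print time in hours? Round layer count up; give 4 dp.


Layers = ceil(146.2/0.156) = 938
t = 938 * 81.7 / 3600 = 21.2874 hrs


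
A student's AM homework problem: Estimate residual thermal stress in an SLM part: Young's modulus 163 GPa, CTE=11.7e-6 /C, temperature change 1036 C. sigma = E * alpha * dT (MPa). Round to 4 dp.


sigma = 163*1000 * 11.7e-6 * 1036 = 1975.7556 MPa


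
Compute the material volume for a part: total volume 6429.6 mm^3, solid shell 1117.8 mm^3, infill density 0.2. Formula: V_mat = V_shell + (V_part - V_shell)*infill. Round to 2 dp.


V_infill = (6429.6 - 1117.8) * 0.2 = 1062.36
V_total = 1117.8 + 1062.36 = 2180.16 mm^3


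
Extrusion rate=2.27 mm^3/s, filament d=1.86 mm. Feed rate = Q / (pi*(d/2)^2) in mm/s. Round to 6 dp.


A = pi*(1.86/2)^2 = 2.717163
v = 2.27 / 2.717163 = 0.83543 mm/s


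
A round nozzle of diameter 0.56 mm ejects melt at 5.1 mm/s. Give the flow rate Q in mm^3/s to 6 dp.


A = pi*(0.56/2)^2 = 0.24630086 mm^2
Q = 0.24630086 * 5.1 = 1.256134 mm^3/s


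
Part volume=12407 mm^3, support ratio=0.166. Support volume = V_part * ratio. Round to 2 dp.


V_support = 12407 * 0.166 = 2059.56 mm^3


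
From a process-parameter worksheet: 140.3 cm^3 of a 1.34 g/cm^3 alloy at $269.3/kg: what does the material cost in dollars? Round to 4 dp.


Mass = 140.3*1.34/1000 = 0.188002 kg
Cost = 0.188002 * 269.3 = 50.6289 $


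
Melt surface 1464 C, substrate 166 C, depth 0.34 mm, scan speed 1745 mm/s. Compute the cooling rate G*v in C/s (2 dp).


G = (1464-166)/0.34 = 3817.64705882 C/mm
CR = 3817.64705882 * 1745 = 6661794.12 C/s


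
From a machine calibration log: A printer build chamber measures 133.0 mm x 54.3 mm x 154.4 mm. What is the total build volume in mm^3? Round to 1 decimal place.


V = 133.0 * 54.3 * 154.4 = 1115061.4 mm^3


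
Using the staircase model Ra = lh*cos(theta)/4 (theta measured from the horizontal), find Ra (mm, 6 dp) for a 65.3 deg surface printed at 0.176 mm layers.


Ra = 0.176 * cos(65.3) / 4 = 0.018386 mm


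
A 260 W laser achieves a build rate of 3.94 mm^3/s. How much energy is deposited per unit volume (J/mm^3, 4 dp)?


SE = 260 / 3.94 = 65.9898 J/mm^3


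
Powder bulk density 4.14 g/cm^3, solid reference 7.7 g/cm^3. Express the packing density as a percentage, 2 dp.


Packing = (4.14/7.7)*100 = 53.77 %


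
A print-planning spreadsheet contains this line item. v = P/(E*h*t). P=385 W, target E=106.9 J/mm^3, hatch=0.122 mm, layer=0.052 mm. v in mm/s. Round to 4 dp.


v = 385 / (106.9*0.122*0.052) = 567.7012 mm/s


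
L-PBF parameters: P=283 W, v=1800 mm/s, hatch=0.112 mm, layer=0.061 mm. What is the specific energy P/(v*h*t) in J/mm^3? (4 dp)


Build rate = 1800 * 0.112 * 0.061 = 12.2976 mm^3/s
SE = 283 / 12.2976 = 23.0126 J/mm^3


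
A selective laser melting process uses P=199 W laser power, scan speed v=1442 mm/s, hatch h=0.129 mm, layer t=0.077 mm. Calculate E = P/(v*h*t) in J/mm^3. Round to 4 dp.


E = 199 / (1442*0.129*0.077) = 13.8934 J/mm^3


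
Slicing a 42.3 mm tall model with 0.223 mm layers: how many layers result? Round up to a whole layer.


Layers = ceil(42.3/0.223) = 190


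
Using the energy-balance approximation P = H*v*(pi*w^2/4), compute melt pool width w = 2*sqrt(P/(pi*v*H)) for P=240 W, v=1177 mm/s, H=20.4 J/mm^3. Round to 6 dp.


w = 2*sqrt(240/(pi*1177*20.4)) = 0.112813 mm


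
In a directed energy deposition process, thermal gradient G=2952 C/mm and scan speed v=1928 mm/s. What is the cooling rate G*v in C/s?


CR = 2952 * 1928 = 5691456 C/s


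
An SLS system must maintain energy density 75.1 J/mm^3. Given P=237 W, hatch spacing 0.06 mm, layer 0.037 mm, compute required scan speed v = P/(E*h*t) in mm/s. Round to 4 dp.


v = 237 / (75.1*0.06*0.037) = 1421.5281 mm/s


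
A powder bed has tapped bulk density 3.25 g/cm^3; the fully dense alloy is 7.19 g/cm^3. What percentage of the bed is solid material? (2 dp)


Packing = (3.25/7.19)*100 = 45.2 %


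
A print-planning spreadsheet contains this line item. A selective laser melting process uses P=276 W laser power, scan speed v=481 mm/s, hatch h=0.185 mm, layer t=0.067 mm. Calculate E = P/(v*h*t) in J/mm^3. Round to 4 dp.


E = 276 / (481*0.185*0.067) = 46.2932 J/mm^3


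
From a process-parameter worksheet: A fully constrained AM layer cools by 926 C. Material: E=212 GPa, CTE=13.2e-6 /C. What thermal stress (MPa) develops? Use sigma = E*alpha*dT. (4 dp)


sigma = 212*1000 * 13.2e-6 * 926 = 2591.3184 MPa


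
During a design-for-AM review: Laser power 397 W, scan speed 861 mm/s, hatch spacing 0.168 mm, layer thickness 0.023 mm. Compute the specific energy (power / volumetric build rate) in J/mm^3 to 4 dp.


Build rate = 861 * 0.168 * 0.023 = 3.326904 mm^3/s
SE = 397 / 3.326904 = 119.3302 J/mm^3


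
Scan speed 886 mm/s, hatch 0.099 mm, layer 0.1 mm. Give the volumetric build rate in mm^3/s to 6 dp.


Rate = 886 * 0.099 * 0.1 = 8.7714 mm^3/s


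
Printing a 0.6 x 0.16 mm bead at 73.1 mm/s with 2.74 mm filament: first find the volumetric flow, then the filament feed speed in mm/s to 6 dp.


Q = 0.6 * 0.16 * 73.1 = 7.0176 mm^3/s
A_fil = pi*(2.74/2)^2 = 5.89645525 mm^2
v_feed = 7.0176 / 5.89645525 = 1.190139 mm/s


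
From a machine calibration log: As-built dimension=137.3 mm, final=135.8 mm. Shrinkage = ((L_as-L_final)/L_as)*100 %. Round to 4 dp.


Shrinkage = ((137.3-135.8)/137.3)*100 = 1.0925 %


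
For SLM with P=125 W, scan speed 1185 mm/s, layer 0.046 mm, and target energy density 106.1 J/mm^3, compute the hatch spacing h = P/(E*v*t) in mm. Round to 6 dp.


h = 125 / (106.1*1185*0.046) = 0.021613 mm


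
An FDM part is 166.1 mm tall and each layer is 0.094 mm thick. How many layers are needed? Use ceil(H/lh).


Layers = ceil(166.1/0.094) = 1768


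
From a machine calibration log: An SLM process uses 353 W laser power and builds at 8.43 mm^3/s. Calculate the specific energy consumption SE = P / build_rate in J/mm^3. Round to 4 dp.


SE = 353 / 8.43 = 41.8743 J/mm^3


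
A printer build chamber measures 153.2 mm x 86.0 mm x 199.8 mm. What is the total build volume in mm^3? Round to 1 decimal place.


V = 153.2 * 86.0 * 199.8 = 2632405.0 mm^3


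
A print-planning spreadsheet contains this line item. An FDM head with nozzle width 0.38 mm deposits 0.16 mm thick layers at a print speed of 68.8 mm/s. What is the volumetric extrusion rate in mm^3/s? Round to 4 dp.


Rate = 0.38 * 0.16 * 68.8 = 4.183 mm^3/s


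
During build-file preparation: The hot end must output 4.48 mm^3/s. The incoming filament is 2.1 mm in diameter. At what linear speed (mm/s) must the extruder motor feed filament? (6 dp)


A = pi*(2.1/2)^2 = 3.463606
v = 4.48 / 3.463606 = 1.29345 mm/s


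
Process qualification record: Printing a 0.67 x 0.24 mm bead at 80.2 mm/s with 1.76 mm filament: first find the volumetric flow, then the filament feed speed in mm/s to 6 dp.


Q = 0.67 * 0.24 * 80.2 = 12.89616 mm^3/s
A_fil = pi*(1.76/2)^2 = 2.43284935 mm^2
v_feed = 12.89616 / 2.43284935 = 5.300846 mm/s


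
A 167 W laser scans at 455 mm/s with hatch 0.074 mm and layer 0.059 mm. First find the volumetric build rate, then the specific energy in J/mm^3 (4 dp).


Build rate = 455 * 0.074 * 0.059 = 1.98653 mm^3/s
SE = 167 / 1.98653 = 84.0662 J/mm^3


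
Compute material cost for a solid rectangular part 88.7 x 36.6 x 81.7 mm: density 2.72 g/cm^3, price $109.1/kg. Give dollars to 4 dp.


V = 88.7 * 36.6 * 81.7 = 265232.514 mm^3 = 265.232514 cm^3
Mass = 265.232514 * 2.72 / 1000 = 0.72143244 kg
Cost = 0.72143244 * 109.1 = 78.7083 $


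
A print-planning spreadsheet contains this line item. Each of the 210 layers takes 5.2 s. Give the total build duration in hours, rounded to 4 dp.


t = 210 * 5.2 / 3600 = 0.3033 hrs


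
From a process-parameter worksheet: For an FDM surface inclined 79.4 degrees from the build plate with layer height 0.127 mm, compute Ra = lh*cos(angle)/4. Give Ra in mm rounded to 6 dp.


Ra = 0.127 * cos(79.4) / 4 = 0.00584 mm
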